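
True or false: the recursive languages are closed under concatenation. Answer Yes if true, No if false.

For an input of length n, try each of the n+1 split points, running the decider for L₁ on the prefix and the decider for L₂ on the suffix; accept if some split succeeds. Finitely many halting sub-runs, so this decides L₁L₂.
So the recursive languages are closed under concatenation.

Yes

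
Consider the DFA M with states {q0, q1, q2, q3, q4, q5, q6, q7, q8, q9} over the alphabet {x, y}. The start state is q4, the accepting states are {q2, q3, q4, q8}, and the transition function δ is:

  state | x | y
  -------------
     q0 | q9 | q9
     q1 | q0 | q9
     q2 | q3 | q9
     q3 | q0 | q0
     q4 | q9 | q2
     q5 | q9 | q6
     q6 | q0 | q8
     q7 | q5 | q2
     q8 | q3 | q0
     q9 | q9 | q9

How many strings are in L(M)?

3

The useful subgraph on states {q2, q3, q4} is acyclic, so L(M) is finite; the longest accepting path visits 3 useful states, giving maximum string length 2.
Counting accepting paths from q4 by length: 1 of length 0, 1 of length 1, 1 of length 2. Total 3.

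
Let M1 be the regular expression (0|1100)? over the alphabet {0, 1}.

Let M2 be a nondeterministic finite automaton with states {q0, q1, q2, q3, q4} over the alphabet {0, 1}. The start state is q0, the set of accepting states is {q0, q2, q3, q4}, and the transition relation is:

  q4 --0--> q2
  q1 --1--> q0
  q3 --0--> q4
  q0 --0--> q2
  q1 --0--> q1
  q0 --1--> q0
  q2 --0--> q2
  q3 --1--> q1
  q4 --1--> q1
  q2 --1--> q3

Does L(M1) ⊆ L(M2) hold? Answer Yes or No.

Converting the expression M1 to a DFA (subset construction, then merging equivalent states) gives the minimal DFA with states {r0, r1, r2, r3, r4, r5}, start state r0, accepting states {r0, r1} and transitions r0: 0→r1, 1→r2; r1: 0→r3, 1→r3; r2: 0→r3, 1→r4; r3: 0→r3, 1→r3; r4: 0→r5, 1→r3; r5: 0→r1, 1→r3.
Exploring the product automaton M1 × M2 from the start pair (r0, q0), following both machines on each input symbol, reaches 10 state pairs: (r0, q0), (r1, q2), (r2, q0), (r3, q2), (r3, q3), (r4, q0), (r3, q4), (r3, q1), (r5, q2), (r3, q0).
M1 accepts in {r0, r1} and M2 accepts in {q0, q2, q3, q4}. The reachable pairs whose M1-component is accepting are (r0, q0), (r1, q2); in each of them the M2-component is accepting too, so the product for L(M1) \ L(M2) (M1-component accepting, M2-component rejecting) has no reachable accepting pair and the difference is empty.
Hence every string in L(M1) is also in L(M2).

Yes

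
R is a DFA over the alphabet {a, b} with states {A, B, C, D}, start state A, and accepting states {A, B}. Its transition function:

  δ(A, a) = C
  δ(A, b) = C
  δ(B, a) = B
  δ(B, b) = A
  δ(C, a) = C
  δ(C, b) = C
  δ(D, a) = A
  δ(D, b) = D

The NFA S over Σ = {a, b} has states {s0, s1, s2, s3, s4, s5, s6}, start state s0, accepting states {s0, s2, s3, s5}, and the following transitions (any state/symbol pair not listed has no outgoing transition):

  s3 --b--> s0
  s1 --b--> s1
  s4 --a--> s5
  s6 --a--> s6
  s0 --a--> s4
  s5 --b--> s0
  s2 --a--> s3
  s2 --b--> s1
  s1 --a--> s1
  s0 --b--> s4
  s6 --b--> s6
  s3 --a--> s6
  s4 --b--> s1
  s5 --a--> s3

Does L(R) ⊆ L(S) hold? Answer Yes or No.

Exploring the product automaton R × S from the start pair (A, s0), following both machines on each input symbol, reaches 7 state pairs: (A, s0), (C, s4), (C, s5), (C, s1), (C, s3), (C, s0), (C, s6).
R accepts in {A, B} and S accepts in {s0, s2, s3, s5}. The reachable pairs whose R-component is accepting are (A, s0); in each of them the S-component is accepting too, so the product for L(R) \ L(S) (R-component accepting, S-component rejecting) has no reachable accepting pair and the difference is empty.
Hence every string in L(R) is also in L(S).

Yes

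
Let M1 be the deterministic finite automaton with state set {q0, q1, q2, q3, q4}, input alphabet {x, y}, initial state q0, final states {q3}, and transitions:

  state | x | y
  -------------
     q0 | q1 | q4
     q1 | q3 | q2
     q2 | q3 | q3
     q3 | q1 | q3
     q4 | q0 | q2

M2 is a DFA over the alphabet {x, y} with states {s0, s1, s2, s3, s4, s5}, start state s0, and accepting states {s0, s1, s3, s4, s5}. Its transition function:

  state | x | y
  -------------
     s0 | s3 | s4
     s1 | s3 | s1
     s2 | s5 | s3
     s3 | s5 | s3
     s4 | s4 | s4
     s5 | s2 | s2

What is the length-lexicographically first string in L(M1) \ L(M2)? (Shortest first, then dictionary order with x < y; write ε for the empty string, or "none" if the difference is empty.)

xxy

The string xxy is accepted by M1 but not by M2.
No shorter string lies in the difference, and xxy is the lexicographically first length-3 string in L(M1) \ L(M2).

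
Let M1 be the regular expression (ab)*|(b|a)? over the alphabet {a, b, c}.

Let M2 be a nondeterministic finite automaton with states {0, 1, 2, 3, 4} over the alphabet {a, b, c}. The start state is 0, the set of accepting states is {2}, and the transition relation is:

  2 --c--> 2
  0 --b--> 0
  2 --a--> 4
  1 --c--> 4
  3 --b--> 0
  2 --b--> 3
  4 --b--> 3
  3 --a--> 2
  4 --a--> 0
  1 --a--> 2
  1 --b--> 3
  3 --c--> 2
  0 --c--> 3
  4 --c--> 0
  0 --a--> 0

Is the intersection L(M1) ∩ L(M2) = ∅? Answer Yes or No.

Converting the expression M1 to a DFA (subset construction, then merging equivalent states) gives the minimal DFA with states {r0, r1, r2, r3, r4, r5}, start state r0, accepting states {r0, r1, r2, r4} and transitions r0: a→r1, b→r2, c→r3; r1: a→r3, b→r4, c→r3; r2: a→r3, b→r3, c→r3; r3: a→r3, b→r3, c→r3; r4: a→r5, b→r3, c→r3; r5: a→r3, b→r4, c→r3.
Exploring the product automaton M1 × M2 from the start pair (r0, 0), following both machines on each input symbol, reaches 9 state pairs: (r0, 0), (r1, 0), (r2, 0), (r3, 3), (r3, 0), (r4, 0), (r3, 2), (r5, 0), (r3, 4).
M1 accepts in {r0, r1, r2, r4} and M2 accepts in {2}; no reachable pair has both components accepting, so no string drives both machines to acceptance simultaneously and L(M1) ∩ L(M2) = ∅.
So no string is accepted by both, and the intersection is empty.

Yes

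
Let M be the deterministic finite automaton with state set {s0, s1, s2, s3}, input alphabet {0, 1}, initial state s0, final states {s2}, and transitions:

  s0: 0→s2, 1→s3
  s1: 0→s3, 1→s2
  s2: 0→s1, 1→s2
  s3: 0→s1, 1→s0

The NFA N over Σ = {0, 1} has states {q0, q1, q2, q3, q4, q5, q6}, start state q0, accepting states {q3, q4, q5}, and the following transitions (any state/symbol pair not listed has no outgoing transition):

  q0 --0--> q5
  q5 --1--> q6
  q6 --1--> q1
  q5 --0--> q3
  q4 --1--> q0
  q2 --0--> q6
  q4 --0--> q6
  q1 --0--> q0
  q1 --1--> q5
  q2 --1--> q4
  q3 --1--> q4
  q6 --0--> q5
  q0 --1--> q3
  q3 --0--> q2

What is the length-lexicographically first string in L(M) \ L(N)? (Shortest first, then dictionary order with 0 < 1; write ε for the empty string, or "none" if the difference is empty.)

The string 01 is accepted by M but not by N.
No shorter string lies in the difference, and 01 is the lexicographically first length-2 string in L(M) \ L(N).

01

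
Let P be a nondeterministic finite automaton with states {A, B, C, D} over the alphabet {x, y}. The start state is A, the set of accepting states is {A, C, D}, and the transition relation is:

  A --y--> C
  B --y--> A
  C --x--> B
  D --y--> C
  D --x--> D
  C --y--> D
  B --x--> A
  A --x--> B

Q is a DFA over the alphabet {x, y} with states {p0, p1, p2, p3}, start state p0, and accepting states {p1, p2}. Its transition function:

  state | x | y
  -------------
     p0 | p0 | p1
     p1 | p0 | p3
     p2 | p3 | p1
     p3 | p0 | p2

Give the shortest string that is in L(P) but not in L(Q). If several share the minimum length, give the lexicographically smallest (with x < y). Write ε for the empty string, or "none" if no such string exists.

ε

The empty string ε is accepted by P but not by Q.
Since ε is the unique shortest string, it is the required witness.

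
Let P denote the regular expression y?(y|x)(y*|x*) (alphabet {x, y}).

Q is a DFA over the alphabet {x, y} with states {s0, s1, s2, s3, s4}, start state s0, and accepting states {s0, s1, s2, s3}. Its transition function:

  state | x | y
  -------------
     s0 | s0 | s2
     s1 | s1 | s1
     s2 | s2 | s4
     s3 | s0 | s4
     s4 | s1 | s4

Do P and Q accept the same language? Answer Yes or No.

No

The string yy is accepted by P but rejected by Q.
So L(P) ≠ L(Q).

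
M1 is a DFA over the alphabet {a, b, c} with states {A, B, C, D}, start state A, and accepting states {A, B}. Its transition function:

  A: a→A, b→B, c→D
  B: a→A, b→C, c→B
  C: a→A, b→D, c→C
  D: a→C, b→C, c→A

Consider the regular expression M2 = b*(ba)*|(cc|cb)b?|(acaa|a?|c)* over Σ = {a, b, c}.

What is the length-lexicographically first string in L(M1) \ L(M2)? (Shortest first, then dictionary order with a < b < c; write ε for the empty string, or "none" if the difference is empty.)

ab

The string ab is accepted by M1 but not by M2.
No shorter string lies in the difference, and ab is the lexicographically first length-2 string in L(M1) \ L(M2).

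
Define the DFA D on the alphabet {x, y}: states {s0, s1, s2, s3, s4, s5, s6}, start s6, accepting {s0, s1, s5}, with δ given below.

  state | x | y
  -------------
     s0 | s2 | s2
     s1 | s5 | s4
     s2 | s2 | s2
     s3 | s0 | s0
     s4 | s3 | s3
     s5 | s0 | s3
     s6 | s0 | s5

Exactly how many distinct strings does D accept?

The useful subgraph on states {s0, s3, s5, s6} is acyclic, so L(D) is finite; the longest accepting path visits 4 useful states, giving maximum string length 3.
Counting accepting paths from s6 by length: 2 of length 1, 1 of length 2, 2 of length 3. Total 5.

5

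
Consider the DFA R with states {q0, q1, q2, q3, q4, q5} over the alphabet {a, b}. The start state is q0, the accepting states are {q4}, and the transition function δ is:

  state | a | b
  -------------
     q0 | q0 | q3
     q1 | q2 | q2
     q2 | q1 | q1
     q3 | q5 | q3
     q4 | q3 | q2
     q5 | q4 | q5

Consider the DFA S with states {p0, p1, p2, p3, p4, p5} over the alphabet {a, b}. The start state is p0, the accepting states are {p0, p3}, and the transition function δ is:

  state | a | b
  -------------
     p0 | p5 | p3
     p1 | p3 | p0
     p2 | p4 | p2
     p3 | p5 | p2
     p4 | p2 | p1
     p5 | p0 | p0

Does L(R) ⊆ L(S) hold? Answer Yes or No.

The string baba is in L(R) but not in L(S).
So L(R) ⊄ L(S).

No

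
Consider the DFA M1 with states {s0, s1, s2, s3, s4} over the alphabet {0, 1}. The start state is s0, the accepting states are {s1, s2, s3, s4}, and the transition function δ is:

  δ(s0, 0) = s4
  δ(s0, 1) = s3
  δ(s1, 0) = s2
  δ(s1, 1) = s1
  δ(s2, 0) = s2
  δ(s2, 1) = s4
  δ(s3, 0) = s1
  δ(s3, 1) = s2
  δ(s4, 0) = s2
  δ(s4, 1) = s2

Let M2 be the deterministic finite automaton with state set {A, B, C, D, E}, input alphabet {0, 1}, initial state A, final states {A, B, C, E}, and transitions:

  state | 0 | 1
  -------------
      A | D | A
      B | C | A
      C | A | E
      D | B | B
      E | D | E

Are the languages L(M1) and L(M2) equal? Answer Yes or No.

No

The string 0 is accepted by M1 but rejected by M2.
So L(M1) ≠ L(M2).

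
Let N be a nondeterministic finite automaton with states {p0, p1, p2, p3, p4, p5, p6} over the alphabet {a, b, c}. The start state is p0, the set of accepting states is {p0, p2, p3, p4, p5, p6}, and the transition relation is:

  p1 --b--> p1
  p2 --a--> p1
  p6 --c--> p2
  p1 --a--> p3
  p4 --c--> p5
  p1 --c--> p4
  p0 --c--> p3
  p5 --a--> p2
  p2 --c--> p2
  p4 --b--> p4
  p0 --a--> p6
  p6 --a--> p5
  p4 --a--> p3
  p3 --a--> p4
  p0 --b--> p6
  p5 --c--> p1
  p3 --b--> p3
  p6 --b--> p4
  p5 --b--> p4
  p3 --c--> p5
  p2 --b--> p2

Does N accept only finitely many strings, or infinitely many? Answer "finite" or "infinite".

infinite

State p3 is reachable from the start and can reach an accepting state, and it lies on the cycle p3 → p3.
Traversing that cycle any number of times yields accepted strings of unbounded length, so the language is infinite.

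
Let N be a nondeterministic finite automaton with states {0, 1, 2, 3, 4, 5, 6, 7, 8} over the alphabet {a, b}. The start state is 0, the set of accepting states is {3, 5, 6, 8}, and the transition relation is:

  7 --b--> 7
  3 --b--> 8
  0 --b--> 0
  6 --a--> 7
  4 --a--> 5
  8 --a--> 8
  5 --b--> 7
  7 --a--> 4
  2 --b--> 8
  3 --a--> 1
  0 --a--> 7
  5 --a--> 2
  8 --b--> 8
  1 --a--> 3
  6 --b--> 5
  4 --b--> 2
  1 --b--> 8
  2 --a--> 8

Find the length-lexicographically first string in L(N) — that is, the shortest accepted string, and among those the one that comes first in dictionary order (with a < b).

aaa

A breadth-first search from 0 reaches an accepting state first via the path 0 → 7 → 4 → 5 on input aaa.
No string of length < 3 is accepted (BFS exhausts all shorter strings without reaching an accepting state), and aaa is the lexicographically least accepting string of length 3.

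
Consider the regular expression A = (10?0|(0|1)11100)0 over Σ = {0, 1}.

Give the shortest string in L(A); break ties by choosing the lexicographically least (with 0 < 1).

By inspection of the expression, no string of length less than 3 matches, and 100 is the lexicographically first match of length 3.

100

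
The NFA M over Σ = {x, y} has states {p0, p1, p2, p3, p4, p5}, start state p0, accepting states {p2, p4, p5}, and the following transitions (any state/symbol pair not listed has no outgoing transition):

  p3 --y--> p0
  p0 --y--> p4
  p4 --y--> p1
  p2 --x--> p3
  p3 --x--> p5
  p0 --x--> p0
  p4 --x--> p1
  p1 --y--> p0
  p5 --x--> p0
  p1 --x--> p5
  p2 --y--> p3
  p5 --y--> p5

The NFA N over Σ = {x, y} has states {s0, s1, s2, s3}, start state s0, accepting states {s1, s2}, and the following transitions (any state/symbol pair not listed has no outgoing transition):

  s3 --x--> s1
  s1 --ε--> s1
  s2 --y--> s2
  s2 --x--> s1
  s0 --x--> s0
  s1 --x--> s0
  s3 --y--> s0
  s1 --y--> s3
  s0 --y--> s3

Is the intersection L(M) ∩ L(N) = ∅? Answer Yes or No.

No

The string yxyyyx is accepted by both M and N.
Hence L(M) ∩ L(N) ≠ ∅.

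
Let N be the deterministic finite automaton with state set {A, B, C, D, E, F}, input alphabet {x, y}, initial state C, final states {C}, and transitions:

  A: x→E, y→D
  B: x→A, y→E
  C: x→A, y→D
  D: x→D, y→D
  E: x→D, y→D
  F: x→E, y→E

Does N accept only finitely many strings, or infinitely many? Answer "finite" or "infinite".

The useful states (reachable from C and able to reach an accepting state) are {C}.
Restricted to these states the transition graph has no cycle, so every accepting path has bounded length and L is finite.

finite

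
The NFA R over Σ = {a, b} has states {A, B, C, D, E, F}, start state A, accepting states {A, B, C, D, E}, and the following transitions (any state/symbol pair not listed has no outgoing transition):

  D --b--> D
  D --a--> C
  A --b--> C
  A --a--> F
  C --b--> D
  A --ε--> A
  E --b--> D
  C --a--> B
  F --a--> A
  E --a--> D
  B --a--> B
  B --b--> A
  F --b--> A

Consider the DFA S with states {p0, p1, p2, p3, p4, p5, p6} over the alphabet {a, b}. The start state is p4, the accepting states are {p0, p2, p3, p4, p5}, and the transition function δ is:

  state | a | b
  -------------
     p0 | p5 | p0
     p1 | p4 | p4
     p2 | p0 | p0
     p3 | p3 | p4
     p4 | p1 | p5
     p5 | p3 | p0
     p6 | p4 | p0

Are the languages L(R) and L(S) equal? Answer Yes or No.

Yes

Exploring the product automaton R × S from the start pair (A, p4), following both machines on each input symbol, reaches 5 state pairs: (A, p4), (F, p1), (C, p5), (B, p3), (D, p0).
R accepts in {A, B, C, D, E} and S accepts in {p0, p2, p3, p4, p5}. In every reachable pair the two components are either both accepting — (A, p4), (C, p5), (B, p3), (D, p0) — or both non-accepting, so no string is accepted by exactly one of the machines: L(R) \ L(S) and L(S) \ L(R) are both empty.
Hence every string is accepted by R iff it is accepted by S, and the two languages coincide.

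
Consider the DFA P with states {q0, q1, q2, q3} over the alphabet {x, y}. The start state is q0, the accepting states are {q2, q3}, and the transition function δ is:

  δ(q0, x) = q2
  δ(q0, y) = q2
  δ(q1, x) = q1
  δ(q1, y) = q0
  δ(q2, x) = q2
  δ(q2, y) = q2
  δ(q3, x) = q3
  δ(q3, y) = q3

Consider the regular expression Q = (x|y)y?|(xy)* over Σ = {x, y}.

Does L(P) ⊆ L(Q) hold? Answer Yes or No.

The string xx is in L(P) but not in L(Q).
So L(P) ⊄ L(Q).

No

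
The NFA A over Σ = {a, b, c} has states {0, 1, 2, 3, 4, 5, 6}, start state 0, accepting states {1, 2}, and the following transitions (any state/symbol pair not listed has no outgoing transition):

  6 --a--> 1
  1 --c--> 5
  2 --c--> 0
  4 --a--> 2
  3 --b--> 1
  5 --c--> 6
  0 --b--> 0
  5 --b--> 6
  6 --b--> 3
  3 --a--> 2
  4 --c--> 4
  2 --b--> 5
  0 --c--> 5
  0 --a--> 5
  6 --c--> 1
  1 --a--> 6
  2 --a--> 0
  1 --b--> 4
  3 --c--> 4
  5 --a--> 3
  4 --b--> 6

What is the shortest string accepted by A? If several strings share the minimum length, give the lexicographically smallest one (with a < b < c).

A breadth-first search from 0 reaches an accepting state first via the path 0 → 5 → 3 → 2 on input aaa.
No string of length < 3 is accepted (BFS exhausts all shorter strings without reaching an accepting state), and aaa is the lexicographically least accepting string of length 3.

aaa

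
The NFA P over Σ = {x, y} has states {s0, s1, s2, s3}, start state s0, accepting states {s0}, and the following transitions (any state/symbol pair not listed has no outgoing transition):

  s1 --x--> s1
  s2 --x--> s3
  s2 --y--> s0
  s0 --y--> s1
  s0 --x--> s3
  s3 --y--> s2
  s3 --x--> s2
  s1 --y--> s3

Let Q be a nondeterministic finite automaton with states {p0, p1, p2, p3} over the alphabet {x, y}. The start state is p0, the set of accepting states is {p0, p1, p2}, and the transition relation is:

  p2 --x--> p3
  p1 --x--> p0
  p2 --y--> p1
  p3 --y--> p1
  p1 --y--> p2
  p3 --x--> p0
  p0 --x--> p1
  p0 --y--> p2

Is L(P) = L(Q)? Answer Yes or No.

No

The string x is accepted by Q but rejected by P.
So L(P) ≠ L(Q).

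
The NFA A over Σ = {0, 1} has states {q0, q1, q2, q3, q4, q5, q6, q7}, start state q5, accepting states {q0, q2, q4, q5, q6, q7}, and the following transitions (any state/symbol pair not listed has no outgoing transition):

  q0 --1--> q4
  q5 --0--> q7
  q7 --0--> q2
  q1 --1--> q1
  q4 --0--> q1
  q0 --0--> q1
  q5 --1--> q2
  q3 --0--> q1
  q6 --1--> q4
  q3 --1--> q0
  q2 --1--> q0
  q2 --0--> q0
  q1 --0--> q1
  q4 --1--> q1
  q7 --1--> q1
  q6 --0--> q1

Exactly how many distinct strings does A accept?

12

The useful subgraph on states {q0, q2, q4, q5, q7} is acyclic, so L(A) is finite; the longest accepting path visits 5 useful states, giving maximum string length 4.
Counting accepting paths from q5 by length: 1 of length 0, 2 of length 1, 3 of length 2, 4 of length 3, 2 of length 4. Total 12.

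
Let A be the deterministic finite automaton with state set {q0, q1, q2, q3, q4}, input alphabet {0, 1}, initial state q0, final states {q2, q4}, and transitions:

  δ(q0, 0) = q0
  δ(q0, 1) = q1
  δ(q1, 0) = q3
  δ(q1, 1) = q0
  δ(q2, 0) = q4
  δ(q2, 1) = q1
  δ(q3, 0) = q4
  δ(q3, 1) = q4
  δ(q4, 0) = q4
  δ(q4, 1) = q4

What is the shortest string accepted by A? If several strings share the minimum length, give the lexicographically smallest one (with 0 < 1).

100

A breadth-first search from q0 reaches an accepting state first via the path q0 → q1 → q3 → q4 on input 100.
No string of length < 3 is accepted (BFS exhausts all shorter strings without reaching an accepting state), and 100 is the lexicographically least accepting string of length 3.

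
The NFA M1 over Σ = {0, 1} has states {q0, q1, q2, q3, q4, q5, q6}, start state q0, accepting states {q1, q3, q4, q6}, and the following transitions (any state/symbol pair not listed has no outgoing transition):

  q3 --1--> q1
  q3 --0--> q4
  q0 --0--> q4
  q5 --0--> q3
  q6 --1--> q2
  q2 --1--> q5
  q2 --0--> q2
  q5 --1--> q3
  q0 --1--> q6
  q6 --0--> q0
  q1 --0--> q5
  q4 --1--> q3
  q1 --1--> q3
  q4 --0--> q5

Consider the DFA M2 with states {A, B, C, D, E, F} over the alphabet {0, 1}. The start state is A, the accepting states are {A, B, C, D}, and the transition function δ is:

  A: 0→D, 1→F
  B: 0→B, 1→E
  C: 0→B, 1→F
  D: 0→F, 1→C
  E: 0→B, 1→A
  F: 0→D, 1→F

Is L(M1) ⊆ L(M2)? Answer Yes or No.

No

The string 1 is in L(M1) but not in L(M2).
So L(M1) ⊄ L(M2).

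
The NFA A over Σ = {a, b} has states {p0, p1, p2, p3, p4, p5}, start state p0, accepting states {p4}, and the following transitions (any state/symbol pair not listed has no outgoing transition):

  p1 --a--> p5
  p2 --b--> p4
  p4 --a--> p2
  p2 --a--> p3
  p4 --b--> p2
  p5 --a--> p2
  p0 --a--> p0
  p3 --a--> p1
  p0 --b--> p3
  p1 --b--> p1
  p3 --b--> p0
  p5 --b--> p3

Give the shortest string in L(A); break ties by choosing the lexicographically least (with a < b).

baaab

A breadth-first search from p0 reaches an accepting state first via the path p0 → p3 → p1 → p5 → p2 → p4 on input baaab.
No string of length < 5 is accepted (BFS exhausts all shorter strings without reaching an accepting state), and baaab is the lexicographically least accepting string of length 5.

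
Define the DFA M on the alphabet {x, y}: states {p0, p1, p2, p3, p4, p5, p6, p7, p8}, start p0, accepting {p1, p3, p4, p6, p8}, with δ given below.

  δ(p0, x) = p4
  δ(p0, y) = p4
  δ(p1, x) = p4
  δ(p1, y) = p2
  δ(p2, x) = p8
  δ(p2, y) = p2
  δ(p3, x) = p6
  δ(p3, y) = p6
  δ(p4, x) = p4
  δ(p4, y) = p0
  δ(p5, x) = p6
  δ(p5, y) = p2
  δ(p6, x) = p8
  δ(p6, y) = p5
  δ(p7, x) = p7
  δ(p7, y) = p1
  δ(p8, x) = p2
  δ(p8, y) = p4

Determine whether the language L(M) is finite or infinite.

State p0 is reachable from the start and can reach an accepting state, and it lies on the cycle p0 → p4 → p0.
Traversing that cycle any number of times yields accepted strings of unbounded length, so the language is infinite.

infinite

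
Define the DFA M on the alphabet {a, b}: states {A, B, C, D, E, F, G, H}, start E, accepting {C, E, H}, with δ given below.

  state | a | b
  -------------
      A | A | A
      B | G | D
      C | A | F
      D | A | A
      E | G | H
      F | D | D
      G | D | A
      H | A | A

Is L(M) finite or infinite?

finite

The useful states (reachable from E and able to reach an accepting state) are {E, H}.
Restricted to these states the transition graph has no cycle, so every accepting path has bounded length and L is finite.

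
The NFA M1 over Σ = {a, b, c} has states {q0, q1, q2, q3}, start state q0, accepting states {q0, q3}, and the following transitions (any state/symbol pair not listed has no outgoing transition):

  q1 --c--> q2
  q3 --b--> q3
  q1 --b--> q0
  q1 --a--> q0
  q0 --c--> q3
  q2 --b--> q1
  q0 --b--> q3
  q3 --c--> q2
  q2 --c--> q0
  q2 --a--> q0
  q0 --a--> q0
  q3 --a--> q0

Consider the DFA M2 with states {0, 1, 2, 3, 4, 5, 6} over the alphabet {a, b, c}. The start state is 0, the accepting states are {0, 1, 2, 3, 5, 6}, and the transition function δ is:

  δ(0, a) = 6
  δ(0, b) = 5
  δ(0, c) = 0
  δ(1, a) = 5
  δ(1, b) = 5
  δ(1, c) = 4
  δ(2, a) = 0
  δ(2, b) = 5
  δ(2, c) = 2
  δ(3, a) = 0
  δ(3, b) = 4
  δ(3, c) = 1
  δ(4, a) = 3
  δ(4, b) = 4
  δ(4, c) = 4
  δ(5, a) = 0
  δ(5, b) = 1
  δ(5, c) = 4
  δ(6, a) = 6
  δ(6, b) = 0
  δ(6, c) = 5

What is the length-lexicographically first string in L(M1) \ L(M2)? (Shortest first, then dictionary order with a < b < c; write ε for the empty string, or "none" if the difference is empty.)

bcc

The string bcc is accepted by M1 but not by M2.
No shorter string lies in the difference, and bcc is the lexicographically first length-3 string in L(M1) \ L(M2).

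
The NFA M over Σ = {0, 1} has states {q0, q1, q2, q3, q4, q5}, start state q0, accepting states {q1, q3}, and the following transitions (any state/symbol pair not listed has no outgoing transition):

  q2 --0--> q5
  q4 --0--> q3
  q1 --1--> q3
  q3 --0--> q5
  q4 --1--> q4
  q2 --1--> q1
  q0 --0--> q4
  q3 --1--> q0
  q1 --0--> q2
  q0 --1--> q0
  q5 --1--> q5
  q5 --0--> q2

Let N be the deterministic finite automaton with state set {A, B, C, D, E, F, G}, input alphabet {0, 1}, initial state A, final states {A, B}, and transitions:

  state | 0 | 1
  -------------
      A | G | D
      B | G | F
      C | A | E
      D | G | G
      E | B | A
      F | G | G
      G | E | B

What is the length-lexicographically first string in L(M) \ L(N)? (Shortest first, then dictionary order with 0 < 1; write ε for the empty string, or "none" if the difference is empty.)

00

The string 00 is accepted by M but not by N.
No shorter string lies in the difference, and 00 is the lexicographically first length-2 string in L(M) \ L(N).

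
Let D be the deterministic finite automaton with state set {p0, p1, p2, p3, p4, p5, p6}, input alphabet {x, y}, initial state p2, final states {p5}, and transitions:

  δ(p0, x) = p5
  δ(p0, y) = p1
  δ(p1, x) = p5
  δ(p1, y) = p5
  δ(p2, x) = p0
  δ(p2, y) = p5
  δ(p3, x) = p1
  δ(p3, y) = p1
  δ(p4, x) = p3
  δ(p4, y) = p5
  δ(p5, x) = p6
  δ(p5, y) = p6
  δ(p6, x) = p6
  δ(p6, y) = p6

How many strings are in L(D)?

4

The useful subgraph on states {p0, p1, p2, p5} is acyclic, so L(D) is finite; the longest accepting path visits 4 useful states, giving maximum string length 3.
Counting accepting paths from p2 by length: 1 of length 1, 1 of length 2, 2 of length 3. Total 4.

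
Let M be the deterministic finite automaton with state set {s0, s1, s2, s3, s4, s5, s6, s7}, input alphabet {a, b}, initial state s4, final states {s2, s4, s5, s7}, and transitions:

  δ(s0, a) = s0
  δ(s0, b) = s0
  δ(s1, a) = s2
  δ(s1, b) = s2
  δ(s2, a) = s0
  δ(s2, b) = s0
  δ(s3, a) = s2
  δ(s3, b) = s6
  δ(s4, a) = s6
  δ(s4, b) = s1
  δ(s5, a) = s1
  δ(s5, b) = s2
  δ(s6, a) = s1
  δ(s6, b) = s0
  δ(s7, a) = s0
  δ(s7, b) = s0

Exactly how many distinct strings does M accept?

5

The useful subgraph on states {s1, s2, s4, s6} is acyclic, so L(M) is finite; the longest accepting path visits 4 useful states, giving maximum string length 3.
Counting accepting paths from s4 by length: 1 of length 0, 2 of length 2, 2 of length 3. Total 5.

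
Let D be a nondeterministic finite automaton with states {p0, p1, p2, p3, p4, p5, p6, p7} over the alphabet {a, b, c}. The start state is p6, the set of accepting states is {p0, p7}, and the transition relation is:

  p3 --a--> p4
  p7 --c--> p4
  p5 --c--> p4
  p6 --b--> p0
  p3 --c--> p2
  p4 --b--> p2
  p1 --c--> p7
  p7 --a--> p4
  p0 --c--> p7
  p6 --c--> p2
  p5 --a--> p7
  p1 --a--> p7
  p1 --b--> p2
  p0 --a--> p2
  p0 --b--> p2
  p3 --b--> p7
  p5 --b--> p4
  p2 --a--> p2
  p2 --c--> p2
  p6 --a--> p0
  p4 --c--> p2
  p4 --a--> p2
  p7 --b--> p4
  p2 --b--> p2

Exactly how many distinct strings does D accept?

The useful subgraph on states {p0, p6, p7} is acyclic, so L(D) is finite; the longest accepting path visits 3 useful states, giving maximum string length 2.
Counting accepting paths from p6 by length: 2 of length 1, 2 of length 2. Total 4.

4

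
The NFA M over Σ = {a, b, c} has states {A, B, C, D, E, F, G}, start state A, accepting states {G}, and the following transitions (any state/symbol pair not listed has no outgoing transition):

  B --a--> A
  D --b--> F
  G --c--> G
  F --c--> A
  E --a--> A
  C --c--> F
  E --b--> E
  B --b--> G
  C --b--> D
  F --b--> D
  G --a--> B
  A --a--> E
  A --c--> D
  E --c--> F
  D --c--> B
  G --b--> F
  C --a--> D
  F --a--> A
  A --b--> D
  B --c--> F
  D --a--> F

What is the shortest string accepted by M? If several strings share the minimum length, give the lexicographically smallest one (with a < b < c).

bcb

A breadth-first search from A reaches an accepting state first via the path A → D → B → G on input bcb.
No string of length < 3 is accepted (BFS exhausts all shorter strings without reaching an accepting state), and bcb is the lexicographically least accepting string of length 3.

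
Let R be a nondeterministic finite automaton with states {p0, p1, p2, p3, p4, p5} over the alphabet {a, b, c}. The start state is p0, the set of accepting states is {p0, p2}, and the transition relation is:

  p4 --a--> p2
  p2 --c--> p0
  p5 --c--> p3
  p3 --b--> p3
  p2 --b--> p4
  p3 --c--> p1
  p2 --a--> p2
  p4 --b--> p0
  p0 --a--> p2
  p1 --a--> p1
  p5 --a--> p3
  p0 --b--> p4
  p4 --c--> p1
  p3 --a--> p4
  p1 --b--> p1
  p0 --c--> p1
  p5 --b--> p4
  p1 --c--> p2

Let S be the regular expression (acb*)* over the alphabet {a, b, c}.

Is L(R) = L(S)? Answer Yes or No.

No

The string a is accepted by R but rejected by S.
So L(R) ≠ L(S).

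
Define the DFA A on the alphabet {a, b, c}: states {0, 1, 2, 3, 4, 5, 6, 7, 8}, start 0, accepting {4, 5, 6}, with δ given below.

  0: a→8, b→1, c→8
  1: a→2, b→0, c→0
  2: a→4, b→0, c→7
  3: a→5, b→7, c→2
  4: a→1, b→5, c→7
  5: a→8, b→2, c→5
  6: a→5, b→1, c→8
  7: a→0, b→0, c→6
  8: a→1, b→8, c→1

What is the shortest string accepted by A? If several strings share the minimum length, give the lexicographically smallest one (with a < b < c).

baa

A breadth-first search from 0 reaches an accepting state first via the path 0 → 1 → 2 → 4 on input baa.
No string of length < 3 is accepted (BFS exhausts all shorter strings without reaching an accepting state), and baa is the lexicographically least accepting string of length 3.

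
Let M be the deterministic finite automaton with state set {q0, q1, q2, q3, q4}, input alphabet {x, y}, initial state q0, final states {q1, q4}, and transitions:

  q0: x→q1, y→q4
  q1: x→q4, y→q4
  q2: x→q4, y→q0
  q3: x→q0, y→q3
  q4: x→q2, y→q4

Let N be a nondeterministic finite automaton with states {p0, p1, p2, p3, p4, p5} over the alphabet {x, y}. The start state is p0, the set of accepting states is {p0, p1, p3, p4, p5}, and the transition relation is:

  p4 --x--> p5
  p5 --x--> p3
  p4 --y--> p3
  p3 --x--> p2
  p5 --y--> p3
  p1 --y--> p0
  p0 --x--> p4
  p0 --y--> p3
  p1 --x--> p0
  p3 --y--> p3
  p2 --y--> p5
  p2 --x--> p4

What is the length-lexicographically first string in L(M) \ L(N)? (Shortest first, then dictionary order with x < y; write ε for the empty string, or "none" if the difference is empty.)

The string xxxx is accepted by M but not by N.
No shorter string lies in the difference, and xxxx is the lexicographically first length-4 string in L(M) \ L(N).

xxxx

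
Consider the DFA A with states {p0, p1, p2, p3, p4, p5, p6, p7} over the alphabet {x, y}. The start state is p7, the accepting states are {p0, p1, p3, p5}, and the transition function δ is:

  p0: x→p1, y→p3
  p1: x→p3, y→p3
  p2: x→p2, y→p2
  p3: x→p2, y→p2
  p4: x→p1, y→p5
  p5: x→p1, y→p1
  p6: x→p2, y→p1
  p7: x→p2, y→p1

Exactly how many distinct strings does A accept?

The useful subgraph on states {p1, p3, p7} is acyclic, so L(A) is finite; the longest accepting path visits 3 useful states, giving maximum string length 2.
Counting accepting paths from p7 by length: 1 of length 1, 2 of length 2. Total 3.

3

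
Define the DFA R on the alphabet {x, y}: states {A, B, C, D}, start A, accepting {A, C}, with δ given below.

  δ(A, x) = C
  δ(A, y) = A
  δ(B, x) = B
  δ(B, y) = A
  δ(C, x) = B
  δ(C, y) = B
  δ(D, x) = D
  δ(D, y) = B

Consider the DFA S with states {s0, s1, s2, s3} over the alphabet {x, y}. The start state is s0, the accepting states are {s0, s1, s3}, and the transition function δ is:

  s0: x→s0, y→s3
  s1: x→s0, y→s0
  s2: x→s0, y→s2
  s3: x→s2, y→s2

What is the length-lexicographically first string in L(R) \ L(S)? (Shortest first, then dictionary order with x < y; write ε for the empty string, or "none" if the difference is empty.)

The string yx is accepted by R but not by S.
No shorter string lies in the difference, and yx is the lexicographically first length-2 string in L(R) \ L(S).

yx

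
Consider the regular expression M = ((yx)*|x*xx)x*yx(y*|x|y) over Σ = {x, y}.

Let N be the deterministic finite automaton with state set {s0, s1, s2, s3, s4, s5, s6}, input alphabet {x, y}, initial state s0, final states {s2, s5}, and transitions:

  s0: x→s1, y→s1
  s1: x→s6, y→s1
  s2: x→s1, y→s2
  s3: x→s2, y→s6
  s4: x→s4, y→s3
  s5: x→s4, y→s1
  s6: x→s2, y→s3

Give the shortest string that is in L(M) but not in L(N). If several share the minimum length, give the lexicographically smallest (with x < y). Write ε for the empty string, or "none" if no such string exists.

yx

The string yx is accepted by M but not by N.
No shorter string lies in the difference, and yx is the lexicographically first length-2 string in L(M) \ L(N).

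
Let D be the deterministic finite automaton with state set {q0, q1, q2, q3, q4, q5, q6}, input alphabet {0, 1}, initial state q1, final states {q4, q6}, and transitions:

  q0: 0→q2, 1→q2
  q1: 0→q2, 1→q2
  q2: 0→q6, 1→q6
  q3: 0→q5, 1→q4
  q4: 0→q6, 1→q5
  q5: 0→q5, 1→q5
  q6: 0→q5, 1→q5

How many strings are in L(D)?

4

The useful subgraph on states {q1, q2, q6} is acyclic, so L(D) is finite; the longest accepting path visits 3 useful states, giving maximum string length 2.
Counting accepting paths from q1 by length: 4 of length 2. Total 4.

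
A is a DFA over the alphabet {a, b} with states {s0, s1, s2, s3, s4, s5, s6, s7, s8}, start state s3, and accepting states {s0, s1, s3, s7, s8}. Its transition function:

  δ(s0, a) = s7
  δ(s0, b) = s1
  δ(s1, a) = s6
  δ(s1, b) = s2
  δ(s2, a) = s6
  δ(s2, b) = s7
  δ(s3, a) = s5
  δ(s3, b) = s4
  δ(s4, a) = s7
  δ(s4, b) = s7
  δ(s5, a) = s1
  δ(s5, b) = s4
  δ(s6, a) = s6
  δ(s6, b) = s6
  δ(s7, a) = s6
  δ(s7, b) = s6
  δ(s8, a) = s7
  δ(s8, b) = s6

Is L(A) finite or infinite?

The useful states (reachable from s3 and able to reach an accepting state) are {s1, s2, s3, s4, s5, s7}.
Restricted to these states the transition graph has no cycle, so every accepting path has bounded length and L is finite.

finite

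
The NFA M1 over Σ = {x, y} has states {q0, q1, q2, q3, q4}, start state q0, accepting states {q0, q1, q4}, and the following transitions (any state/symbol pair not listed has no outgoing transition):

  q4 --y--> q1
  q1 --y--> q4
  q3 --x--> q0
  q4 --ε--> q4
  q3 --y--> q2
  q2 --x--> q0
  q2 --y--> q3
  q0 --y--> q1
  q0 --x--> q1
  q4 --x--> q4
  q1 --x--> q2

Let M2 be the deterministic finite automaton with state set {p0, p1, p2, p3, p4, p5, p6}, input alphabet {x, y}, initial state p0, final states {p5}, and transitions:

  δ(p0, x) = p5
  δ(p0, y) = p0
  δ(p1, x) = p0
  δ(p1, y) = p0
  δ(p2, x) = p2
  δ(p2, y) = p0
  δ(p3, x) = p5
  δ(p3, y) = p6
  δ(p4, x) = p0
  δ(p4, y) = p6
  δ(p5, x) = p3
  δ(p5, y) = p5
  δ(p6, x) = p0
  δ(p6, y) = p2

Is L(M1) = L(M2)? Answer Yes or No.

The empty string ε is accepted by M1 but rejected by M2.
So L(M1) ≠ L(M2).

No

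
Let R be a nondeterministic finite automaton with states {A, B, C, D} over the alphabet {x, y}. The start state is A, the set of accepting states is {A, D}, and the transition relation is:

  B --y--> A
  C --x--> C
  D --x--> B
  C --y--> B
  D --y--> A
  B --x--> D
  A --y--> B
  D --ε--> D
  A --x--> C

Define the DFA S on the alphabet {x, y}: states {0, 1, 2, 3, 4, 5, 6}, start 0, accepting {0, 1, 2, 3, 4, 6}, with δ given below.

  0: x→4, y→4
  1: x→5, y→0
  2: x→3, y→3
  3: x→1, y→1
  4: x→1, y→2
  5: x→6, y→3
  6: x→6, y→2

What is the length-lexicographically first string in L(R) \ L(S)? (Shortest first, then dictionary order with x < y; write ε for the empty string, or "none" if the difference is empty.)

The string xyxxx is accepted by R but not by S.
No shorter string lies in the difference, and xyxxx is the lexicographically first length-5 string in L(R) \ L(S).

xyxxx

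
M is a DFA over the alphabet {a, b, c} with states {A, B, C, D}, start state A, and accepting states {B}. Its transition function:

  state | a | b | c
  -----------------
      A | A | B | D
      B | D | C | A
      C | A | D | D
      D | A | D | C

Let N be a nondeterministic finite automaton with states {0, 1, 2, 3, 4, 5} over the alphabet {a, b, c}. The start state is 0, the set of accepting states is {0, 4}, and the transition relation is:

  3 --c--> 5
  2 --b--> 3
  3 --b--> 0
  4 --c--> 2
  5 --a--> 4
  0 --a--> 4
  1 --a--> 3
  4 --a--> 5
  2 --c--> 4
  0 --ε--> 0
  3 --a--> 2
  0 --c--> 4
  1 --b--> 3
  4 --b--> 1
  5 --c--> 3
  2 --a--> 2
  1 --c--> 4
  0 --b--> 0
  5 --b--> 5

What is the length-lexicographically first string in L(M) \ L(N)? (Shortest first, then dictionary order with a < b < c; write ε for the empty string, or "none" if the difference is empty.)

ab

The string ab is accepted by M but not by N.
No shorter string lies in the difference, and ab is the lexicographically first length-2 string in L(M) \ L(N).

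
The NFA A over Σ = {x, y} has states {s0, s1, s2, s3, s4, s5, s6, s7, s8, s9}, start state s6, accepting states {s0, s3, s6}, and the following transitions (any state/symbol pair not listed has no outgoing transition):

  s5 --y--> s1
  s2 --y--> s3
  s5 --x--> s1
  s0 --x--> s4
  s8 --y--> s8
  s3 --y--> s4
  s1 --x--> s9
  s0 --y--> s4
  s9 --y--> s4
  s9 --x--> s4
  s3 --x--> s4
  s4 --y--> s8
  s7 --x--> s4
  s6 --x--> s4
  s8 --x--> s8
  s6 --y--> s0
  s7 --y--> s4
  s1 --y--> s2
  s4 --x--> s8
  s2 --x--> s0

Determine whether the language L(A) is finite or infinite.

finite

The useful states (reachable from s6 and able to reach an accepting state) are {s0, s6}.
Restricted to these states the transition graph has no cycle, so every accepting path has bounded length and L is finite.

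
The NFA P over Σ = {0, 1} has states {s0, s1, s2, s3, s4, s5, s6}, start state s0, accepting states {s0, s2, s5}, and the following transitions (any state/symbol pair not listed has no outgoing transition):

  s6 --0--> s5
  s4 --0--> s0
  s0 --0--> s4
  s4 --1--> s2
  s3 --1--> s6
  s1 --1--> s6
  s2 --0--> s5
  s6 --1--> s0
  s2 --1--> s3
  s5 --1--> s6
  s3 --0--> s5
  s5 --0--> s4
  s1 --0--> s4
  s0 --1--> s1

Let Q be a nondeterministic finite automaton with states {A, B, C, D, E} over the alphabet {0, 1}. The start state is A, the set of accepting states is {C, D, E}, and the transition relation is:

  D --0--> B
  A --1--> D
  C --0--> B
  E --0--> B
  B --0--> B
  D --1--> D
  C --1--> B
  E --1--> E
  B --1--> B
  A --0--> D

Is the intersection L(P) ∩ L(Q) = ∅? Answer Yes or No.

No

The string 01 is accepted by both P and Q.
Hence L(P) ∩ L(Q) ≠ ∅.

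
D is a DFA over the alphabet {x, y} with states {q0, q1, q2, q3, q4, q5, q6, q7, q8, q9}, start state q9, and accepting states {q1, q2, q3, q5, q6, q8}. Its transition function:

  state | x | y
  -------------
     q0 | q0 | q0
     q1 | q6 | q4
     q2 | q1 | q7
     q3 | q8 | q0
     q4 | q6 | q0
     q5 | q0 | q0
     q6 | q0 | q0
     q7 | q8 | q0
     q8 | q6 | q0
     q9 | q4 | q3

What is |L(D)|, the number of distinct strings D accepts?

4

The useful subgraph on states {q3, q4, q6, q8, q9} is acyclic, so L(D) is finite; the longest accepting path visits 4 useful states, giving maximum string length 3.
Counting accepting paths from q9 by length: 1 of length 1, 2 of length 2, 1 of length 3. Total 4.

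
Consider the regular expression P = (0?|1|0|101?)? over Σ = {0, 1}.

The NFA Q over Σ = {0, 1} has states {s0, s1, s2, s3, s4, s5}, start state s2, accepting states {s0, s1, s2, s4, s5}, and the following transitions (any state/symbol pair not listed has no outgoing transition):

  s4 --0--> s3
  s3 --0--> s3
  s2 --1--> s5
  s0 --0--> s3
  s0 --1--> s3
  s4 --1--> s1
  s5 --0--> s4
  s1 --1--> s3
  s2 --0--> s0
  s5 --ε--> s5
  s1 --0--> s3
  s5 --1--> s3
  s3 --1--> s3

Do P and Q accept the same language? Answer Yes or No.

Yes

Converting the expression P to a DFA (subset construction, then merging equivalent states) gives the minimal DFA with states {p0, p1, p2, p3, p4}, start state p0, accepting states {p0, p1, p2, p4} and transitions p0: 0→p1, 1→p2; p1: 0→p3, 1→p3; p2: 0→p4, 1→p3; p3: 0→p3, 1→p3; p4: 0→p3, 1→p1.
Exploring the product automaton P × Q from the start pair (p0, s2), following both machines on each input symbol, reaches 6 state pairs: (p0, s2), (p1, s0), (p2, s5), (p3, s3), (p4, s4), (p1, s1).
P accepts in {p0, p1, p2, p4} and Q accepts in {s0, s1, s2, s4, s5}. In every reachable pair the two components are either both accepting — (p0, s2), (p1, s0), (p2, s5), (p4, s4), (p1, s1) — or both non-accepting, so no string is accepted by exactly one of the machines: L(P) \ L(Q) and L(Q) \ L(P) are both empty.
Hence every string is accepted by P iff it is accepted by Q, and the two languages coincide.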